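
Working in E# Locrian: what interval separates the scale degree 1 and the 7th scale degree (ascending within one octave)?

m7

The scale runs E# F# G# A# B C# D#.
So we need the interval from E# up to D#.
E# up to D# is 10 semitones, a half step narrower than a major seventh, so the interval is minor.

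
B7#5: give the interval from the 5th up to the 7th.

diminished 3rd

The chord tones of B augmented seventh are B–D#–F##–A.
5th = F##; 7th = A.
From F## to A: 2 semitones over a third = diminished.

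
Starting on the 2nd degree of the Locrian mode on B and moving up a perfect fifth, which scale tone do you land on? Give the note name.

The scale is B C D E F G A.
The 2nd degree is C; a perfect fifth above that is G — scale degree 6.

G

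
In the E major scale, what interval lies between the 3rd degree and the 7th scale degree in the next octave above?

perfect twelfth

Spelling the E major scale: E F# G# A B C# D#.
That puts G# below D#.
From G# to D# is 19 semitones, exactly the perfect twelfth.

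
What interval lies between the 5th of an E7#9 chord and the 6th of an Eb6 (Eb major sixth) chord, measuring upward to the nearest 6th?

E7#9 has B as its 5th, and Eb6 (Eb major sixth) has C as its 6th.
From B to C: 1 semitone over a second = minor.

minor second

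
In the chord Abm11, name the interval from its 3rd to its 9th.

Abm11 is spelled Ab-Cb-Eb-Gb-Bb-Db.
3rd = Cb; 9th = Bb.
Cb up to Bb spans 7 letter names and 11 semitones — a major seventh.

major seventh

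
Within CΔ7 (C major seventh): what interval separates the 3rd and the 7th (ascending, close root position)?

perfect fifth

The chord tones of Cmaj7 are C–E–G–B.
That puts E below B.
E up to B spans 5 letter names and 7 semitones — a perfect fifth.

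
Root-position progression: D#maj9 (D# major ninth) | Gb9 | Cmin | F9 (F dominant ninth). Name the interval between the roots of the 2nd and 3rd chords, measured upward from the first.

augmented 4th

The roots are Gb and C.
From Gb to C: 6 semitones over a fourth = augmented.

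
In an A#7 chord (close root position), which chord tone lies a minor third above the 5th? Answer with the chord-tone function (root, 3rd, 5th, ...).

Spelling the chord: A#-C##-E#-G#.
The 5th is E#. A minor third above E# is G#.
G# is the chord's 7th.

7th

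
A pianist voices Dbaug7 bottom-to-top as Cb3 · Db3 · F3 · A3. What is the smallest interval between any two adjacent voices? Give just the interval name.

Adjacent intervals: Cb3→Db3 = major second; Db3→F3 = major third; F3→A3 = major third.
The smallest is Cb3 to Db3, a major second (2 semitones).

M2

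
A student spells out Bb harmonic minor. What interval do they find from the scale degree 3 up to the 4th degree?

major 2nd

Bb harmonic minor: Bb C Db Eb F Gb A.
So we need the interval from Db up to Eb.
Db up to Eb spans 2 letter names and 2 semitones — a major second.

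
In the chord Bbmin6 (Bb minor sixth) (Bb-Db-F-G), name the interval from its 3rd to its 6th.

The 3rd is Db and the 6th is G.
4 letter names make it a fourth; at 6 semitones (a half step wider than perfect) the quality is augmented.

augmented fourth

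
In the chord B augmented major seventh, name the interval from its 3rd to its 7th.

perfect fifth

B augmented major seventh: B-D#-F##-A#.
3rd = D#; 7th = A#.
Counting 5 letters and 7 half steps from D# gives a perfect fifth.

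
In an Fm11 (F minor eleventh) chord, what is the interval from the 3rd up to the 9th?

Fm11: F, A♭, C, E♭, G, B♭.
3rd = A♭; 9th = G.
A♭ up to G spans 7 letter names and 11 semitones — a major seventh.

M7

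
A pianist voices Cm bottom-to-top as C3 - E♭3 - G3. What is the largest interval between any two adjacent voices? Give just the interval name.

Adjacent intervals: C3→E♭3 = minor third; E♭3→G3 = major third.
The largest is E♭3 to G3, a major third (4 semitones).

major third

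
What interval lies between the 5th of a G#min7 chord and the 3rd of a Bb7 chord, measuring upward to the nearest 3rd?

diminished 8th

The 5th of G#min7 is D#; the 3rd of Bb7 is D.
From D# to D: 11 semitones over an octave = diminished.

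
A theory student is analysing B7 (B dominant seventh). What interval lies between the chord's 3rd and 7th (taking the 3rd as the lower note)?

diminished fifth

B7 is spelled B, D♯, F♯, A.
The 3rd is D♯ and the 7th is A.
From D♯ to A: 6 semitones over a fifth = diminished.
That tritone between 3rd and 7th is what gives the dominant seventh its pull toward resolution.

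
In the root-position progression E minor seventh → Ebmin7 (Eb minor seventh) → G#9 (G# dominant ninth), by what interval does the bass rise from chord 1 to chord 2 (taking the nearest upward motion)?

The roots are E and Eb.
E up to Eb is 11 semitones, a half step narrower than a perfect octave, so the interval is diminished.

d8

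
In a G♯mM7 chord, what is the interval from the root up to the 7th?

G♯mM7 (G♯ minor-major seventh): G♯, B, D♯, F𝄪.
So we need the interval from G♯ up to F𝄪.
G♯ up to F𝄪 spans 7 letter names and 11 semitones — a major seventh.

M7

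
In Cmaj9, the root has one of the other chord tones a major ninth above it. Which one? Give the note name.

D

The chord tones of Cmaj9 (C major ninth) are C, E, G, B, D.
The root is C. A major ninth above C is D.
D is the chord's 9th.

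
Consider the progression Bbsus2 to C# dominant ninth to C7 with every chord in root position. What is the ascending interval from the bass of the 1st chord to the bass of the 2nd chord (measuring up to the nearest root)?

augmented 2nd

The roots are Bb and C#.
Bb up to C# is 3 semitones, a half step wider than a major second, so the interval is augmented.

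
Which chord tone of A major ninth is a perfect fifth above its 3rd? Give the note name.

Amaj9: A–C♯–E–G♯–B.
The 3rd is C♯. A perfect fifth above C♯ is G♯.
G♯ is the chord's 7th.

G#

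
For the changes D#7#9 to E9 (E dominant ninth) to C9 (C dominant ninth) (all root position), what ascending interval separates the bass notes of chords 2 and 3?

The roots are E and C.
From E to C: 8 semitones over a sixth = minor.

minor sixth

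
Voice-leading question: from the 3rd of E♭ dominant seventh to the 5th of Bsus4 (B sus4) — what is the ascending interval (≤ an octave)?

E♭ dominant seventh has G as its 3rd, and Bsus4 (B sus4) has F♯ as its 5th.
G up to F♯ spans 7 letter names and 11 semitones — a major seventh.

major seventh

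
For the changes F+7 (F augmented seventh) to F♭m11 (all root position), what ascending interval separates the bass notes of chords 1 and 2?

The roots are F and F♭.
8 letter names make it an octave; at 11 semitones (a half step narrower than perfect) the quality is diminished.

diminished 8th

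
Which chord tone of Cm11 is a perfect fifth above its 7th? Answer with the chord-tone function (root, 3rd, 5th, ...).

Spelling the chord: C Eb G Bb D F.
The 7th is Bb. A perfect fifth above Bb is F.
F is the chord's 11th.

11th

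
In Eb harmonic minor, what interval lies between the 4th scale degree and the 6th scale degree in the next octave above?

Spelling Eb harmonic minor: Eb F Gb Ab Bb Cb D.
So we need the interval from Ab up to Cb.
From Ab to Cb: 15 semitones over a tenth = minor.

m10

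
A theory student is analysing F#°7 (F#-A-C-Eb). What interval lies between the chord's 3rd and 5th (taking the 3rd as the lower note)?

minor third

The 3rd is A and the 5th is C.
From A to C: 3 semitones over a third = minor.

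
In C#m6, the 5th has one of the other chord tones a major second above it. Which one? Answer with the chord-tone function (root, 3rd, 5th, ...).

6th

Spelling the chord: C#, E, G#, A#.
The 5th is G#. A major second above G# is A#.
A# is the chord's 6th.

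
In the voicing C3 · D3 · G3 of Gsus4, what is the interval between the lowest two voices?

major second

Those voices are C3 and D3.
From C to D is 2 semitones, exactly the major second.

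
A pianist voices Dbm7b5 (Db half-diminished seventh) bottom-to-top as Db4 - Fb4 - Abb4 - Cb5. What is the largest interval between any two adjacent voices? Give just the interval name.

major third

Adjacent intervals: Db4→Fb4 = minor third; Fb4→Abb4 = minor third; Abb4→Cb5 = major third.
The largest is Abb4 to Cb5, a major third (4 semitones).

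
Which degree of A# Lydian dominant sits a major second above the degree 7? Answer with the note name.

A#

The scale is A# B# C## D## E# F## G#.
The degree 7 is G#; a major second above that is A# — scale degree 1.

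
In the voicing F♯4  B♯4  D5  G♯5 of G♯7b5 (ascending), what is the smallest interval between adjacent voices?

diminished third

Adjacent intervals: F♯4→B♯4 = augmented fourth; B♯4→D5 = diminished third; D5→G♯5 = augmented fourth.
The smallest is B♯4 to D5, a diminished third (2 semitones).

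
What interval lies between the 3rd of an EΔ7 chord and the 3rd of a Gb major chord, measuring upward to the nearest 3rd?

d3

The 3rd of EΔ7 is G#; the 3rd of Gb major is Bb.
3 letter names make it a third; at 2 semitones (a whole step narrower than major) the quality is diminished.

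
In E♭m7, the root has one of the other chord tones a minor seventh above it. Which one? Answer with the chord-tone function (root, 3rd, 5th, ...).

7th

Spelling the chord: E♭–G♭–B♭–D♭.
The root is E♭. A minor seventh above E♭ is D♭.
D♭ is the chord's 7th.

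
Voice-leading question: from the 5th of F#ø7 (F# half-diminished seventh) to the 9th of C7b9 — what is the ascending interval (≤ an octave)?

minor second

The 5th of F#ø7 (F# half-diminished seventh) is C; the 9th of C7b9 is Db.
From C to Db: 1 semitone over a second = minor.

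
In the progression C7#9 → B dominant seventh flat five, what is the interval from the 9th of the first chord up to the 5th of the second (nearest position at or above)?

The 9th of C7#9 is D#; the 5th of B dominant seventh flat five is F.
3 letter names make it a third; at 2 semitones (a whole step narrower than major) the quality is diminished.

diminished third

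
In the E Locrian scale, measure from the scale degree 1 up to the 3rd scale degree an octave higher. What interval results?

minor 10th

Spelling the E Locrian scale: E F G A Bb C D.
The scale degree 1 is E and the degree 3 (up an octave) is G.
E up to G is 15 semitones, a half step narrower than a major tenth, so the interval is minor.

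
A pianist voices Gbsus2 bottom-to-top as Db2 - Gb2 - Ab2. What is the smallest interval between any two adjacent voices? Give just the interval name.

major second

Adjacent intervals: Db2→Gb2 = perfect fourth; Gb2→Ab2 = major second.
The smallest is Gb2 to Ab2, a major second (2 semitones).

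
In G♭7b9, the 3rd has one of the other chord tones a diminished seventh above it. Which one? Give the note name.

G♭ dominant seventh flat nine: G♭ B♭ D♭ F♭ A𝄫.
The 3rd is B♭. A diminished seventh above B♭ is A𝄫.
A𝄫 is the chord's 9th.

Abb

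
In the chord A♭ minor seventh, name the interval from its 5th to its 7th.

minor 3rd

A♭m7 (A♭ minor seventh): A♭-C♭-E♭-G♭.
5th = E♭; 7th = G♭.
From E♭ to G♭: 3 semitones over a third = minor.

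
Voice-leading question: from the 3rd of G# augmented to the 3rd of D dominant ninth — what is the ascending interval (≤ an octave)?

diminished 5th

G# augmented has B# as its 3rd, and D dominant ninth has F# as its 3rd.
5 letter names make it a fifth; at 6 semitones (a half step narrower than perfect) the quality is diminished.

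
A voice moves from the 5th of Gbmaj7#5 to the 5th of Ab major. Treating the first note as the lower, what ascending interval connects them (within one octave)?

minor 2nd

The 5th of Gbmaj7#5 is D; the 5th of Ab major is Eb.
From D to Eb: 1 semitone over a second = minor.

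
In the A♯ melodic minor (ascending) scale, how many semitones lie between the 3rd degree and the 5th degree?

The scale is A♯ B♯ C♯ D♯ E♯ F𝄪 G𝄪.
C♯ up to E♯ is a major third — 4 semitones.

4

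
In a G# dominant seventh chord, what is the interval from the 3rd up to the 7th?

diminished fifth

G#7 (G# dominant seventh): G#, B#, D#, F#.
That puts B# below F#.
5 letter names make it a fifth; at 6 semitones (a half step narrower than perfect) the quality is diminished.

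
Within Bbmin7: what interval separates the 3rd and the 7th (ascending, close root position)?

P5

Spelling the chord: Bb, Db, F, Ab.
The 3rd is Db and the 7th is Ab.
Counting 5 letters and 7 half steps from Db gives a perfect fifth.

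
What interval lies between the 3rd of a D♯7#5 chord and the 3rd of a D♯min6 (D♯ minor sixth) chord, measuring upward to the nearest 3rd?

D♯7#5 has F𝄪 as its 3rd, and D♯min6 (D♯ minor sixth) has F♯ as its 3rd.
8 letter names make it an octave; at 11 semitones (a half step narrower than perfect) the quality is diminished.

diminished 8th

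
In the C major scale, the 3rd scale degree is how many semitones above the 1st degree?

The scale is C D E F G A B.
C up to E is a major third — 4 semitones.

4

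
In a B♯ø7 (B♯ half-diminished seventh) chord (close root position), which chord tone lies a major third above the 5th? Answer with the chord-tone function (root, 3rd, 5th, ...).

Spelling the chord: B♯–D♯–F♯–A♯.
The 5th is F♯. A major third above F♯ is A♯.
A♯ is the chord's 7th.

7th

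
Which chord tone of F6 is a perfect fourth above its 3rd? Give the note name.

D

The chord tones of F major sixth are F–A–C–D.
The 3rd is A. A perfect fourth above A is D.
D is the chord's 6th.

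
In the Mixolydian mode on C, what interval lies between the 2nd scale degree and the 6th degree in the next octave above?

The scale runs C D E F G A Bb.
So we need the interval from D up to A.
D up to A spans 12 letter names and 19 semitones — a perfect twelfth.

P12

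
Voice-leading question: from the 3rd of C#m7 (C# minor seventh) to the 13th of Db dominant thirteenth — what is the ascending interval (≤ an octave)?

diminished fifth

The 3rd of C#m7 (C# minor seventh) is E; the 13th of Db dominant thirteenth is Bb.
5 letter names make it a fifth; at 6 semitones (a half step narrower than perfect) the quality is diminished.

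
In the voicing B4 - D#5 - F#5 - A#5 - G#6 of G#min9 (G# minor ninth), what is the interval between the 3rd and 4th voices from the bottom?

major third

Those voices are F#5 and A#5.
From F# to A# is 4 semitones, exactly the major third.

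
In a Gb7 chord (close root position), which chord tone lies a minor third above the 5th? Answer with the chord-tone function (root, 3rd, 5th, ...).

7th

Spelling the chord: Gb-Bb-Db-Fb.
The 5th is Db. A minor third above Db is Fb.
Fb is the chord's 7th.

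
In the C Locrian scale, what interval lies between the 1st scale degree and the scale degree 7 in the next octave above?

minor 14th

The scale runs C D♭ E♭ F G♭ A♭ B♭.
1st scale degree = C; 7th degree (up an octave) = B♭.
14 letter names make it a fourteenth; at 22 semitones (a half step narrower than major) the quality is minor.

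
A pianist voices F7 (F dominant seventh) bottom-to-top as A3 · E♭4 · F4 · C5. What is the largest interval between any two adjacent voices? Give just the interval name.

P5

Adjacent intervals: A3→E♭4 = diminished fifth; E♭4→F4 = major second; F4→C5 = perfect fifth.
The largest is F4 to C5, a perfect fifth (7 semitones).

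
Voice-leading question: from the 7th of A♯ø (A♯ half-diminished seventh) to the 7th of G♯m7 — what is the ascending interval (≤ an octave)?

The 7th of A♯ø (A♯ half-diminished seventh) is G♯; the 7th of G♯m7 is F♯.
From G♯ to F♯: 10 semitones over a seventh = minor.

minor 7th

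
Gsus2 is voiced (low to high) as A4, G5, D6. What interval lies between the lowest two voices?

minor seventh

Those voices are A4 and G5.
7 letter names make it a seventh; at 10 semitones (a half step narrower than major) the quality is minor.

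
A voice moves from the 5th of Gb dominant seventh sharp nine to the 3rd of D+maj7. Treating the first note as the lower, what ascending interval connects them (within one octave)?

augmented 3rd

The 5th of Gb dominant seventh sharp nine is Db; the 3rd of D+maj7 is F#.
Db up to F# is 5 semitones, a half step wider than a major third, so the interval is augmented.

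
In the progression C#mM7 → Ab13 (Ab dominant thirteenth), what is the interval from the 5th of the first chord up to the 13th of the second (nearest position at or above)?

diminished seventh

The 5th of C#mM7 is G#; the 13th of Ab13 (Ab dominant thirteenth) is F.
From G# to F: 9 semitones over a seventh = diminished.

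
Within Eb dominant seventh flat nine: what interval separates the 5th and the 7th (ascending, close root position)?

Spelling the chord: Eb, G, Bb, Db, Fb.
The 5th is Bb and the 7th is Db.
From Bb to Db: 3 semitones over a third = minor.

minor third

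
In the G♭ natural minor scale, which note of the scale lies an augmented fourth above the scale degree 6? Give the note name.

The scale is G♭ A♭ B𝄫 C♭ D♭ E𝄫 F♭.
The scale degree 6 is E𝄫; an augmented fourth above that is A♭ — scale degree 2.

Ab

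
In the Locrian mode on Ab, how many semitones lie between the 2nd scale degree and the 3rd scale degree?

2

The scale is Ab Bbb Cb Db Ebb Fb Gb.
Bbb up to Cb is a major second — 2 semitones.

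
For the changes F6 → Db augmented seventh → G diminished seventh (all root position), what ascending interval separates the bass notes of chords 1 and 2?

The roots are F and Db.
From F to Db: 8 semitones over a sixth = minor.

m6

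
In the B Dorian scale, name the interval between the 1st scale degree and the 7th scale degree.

minor 7th

Spelling the B Dorian scale: B C♯ D E F♯ G♯ A.
That puts B below A.
From B to A: 10 semitones over a seventh = minor.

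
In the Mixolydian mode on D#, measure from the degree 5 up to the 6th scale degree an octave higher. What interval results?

M9

D# mixolydian: D# E# F## G# A# B# C#.
That puts A# below B#.
Counting 9 letters and 14 half steps from A# gives a major ninth.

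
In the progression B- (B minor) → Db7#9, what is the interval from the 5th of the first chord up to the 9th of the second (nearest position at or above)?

minor 7th

B- (B minor) has F# as its 5th, and Db7#9 has E as its 9th.
From F# to E: 10 semitones over a seventh = minor.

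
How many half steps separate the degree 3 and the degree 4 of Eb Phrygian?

The scale is Eb Fb Gb Ab Bb Cb Db.
Gb up to Ab is a major second — 2 semitones.

2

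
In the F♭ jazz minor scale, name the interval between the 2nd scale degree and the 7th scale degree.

Spelling the F♭ jazz minor scale: F♭ G♭ A𝄫 B𝄫 C♭ D♭ E♭.
That puts G♭ below E♭.
From G♭ to E♭ is 9 semitones, exactly the major sixth.

M6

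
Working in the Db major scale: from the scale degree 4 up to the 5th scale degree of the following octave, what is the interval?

major 9th

Db major: Db Eb F Gb Ab Bb C.
So we need the interval from Gb up to Ab.
From Gb to Ab is 14 semitones, exactly the major ninth.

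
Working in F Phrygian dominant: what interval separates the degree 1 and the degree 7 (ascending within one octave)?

F phrygian dominant: F Gb A Bb C Db Eb.
The degree 1 is F and the degree 7 is Eb.
F up to Eb is 10 semitones, a half step narrower than a major seventh, so the interval is minor.

m7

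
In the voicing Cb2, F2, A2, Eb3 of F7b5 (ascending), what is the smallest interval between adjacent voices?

M3

Adjacent intervals: Cb2→F2 = augmented fourth; F2→A2 = major third; A2→Eb3 = diminished fifth.
The smallest is F2 to A2, a major third (4 semitones).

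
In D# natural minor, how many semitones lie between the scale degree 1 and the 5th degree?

7

The scale is D# E# F# G# A# B C#.
D# up to A# is a perfect fifth — 7 semitones.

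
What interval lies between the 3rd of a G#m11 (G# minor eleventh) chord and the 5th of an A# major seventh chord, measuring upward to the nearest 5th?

The 3rd of G#m11 (G# minor eleventh) is B; the 5th of A# major seventh is E#.
B up to E# is 6 semitones, a half step wider than a perfect fourth, so the interval is augmented.

augmented fourth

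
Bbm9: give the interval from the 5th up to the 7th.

The chord tones of Bb minor ninth are Bb, Db, F, Ab, C.
That puts F below Ab.
3 letter names make it a third; at 3 semitones (a half step narrower than major) the quality is minor.

minor third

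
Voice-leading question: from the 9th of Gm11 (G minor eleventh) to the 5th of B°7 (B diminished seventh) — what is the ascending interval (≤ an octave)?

minor 6th

Gm11 (G minor eleventh) has A as its 9th, and B°7 (B diminished seventh) has F as its 5th.
6 letter names make it a sixth; at 8 semitones (a half step narrower than major) the quality is minor.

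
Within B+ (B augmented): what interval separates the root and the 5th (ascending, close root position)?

augmented 5th

The chord tones of Baug are B–D#–F##.
Root = B; 5th = F##.
From B to F##: 8 semitones over a fifth = augmented.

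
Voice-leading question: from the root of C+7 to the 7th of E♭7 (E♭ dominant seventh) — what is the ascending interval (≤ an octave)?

minor second

C+7 has C as its root, and E♭7 (E♭ dominant seventh) has D♭ as its 7th.
From C to D♭: 1 semitone over a second = minor.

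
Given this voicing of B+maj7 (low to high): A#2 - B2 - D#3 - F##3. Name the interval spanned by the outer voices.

major sixth

The outer voices are A#2 and F##3.
From A# to F## is 9 semitones, exactly the major sixth.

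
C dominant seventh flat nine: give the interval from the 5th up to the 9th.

diminished fifth

C7b9 is spelled C–E–G–B♭–D♭.
That puts G below D♭.
5 letter names make it a fifth; at 6 semitones (a half step narrower than perfect) the quality is diminished.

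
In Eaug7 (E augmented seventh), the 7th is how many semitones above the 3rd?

Eaug7: E, G#, B#, D.
G# to D is a diminished fifth: 6 semitones.

6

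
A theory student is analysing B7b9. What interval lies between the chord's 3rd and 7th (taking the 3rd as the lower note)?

diminished fifth

B7b9 is spelled B–D#–F#–A–C.
The 3rd is D# and the 7th is A.
5 letter names make it a fifth; at 6 semitones (a half step narrower than perfect) the quality is diminished.
That tritone between 3rd and 7th is what gives the dominant seventh its pull toward resolution.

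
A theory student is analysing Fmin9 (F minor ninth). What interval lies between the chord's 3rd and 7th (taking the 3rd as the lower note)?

perfect 5th

Fm9: F Ab C Eb G.
That puts Ab below Eb.
From Ab to Eb is 7 semitones, exactly the perfect fifth.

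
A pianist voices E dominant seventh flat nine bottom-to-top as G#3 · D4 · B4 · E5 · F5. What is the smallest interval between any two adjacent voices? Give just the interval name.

minor 2nd

Adjacent intervals: G#3→D4 = diminished fifth; D4→B4 = major sixth; B4→E5 = perfect fourth; E5→F5 = minor second.
The smallest is E5 to F5, a minor second (1 semitone).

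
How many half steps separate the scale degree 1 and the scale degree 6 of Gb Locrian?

The scale is Gb Abb Bbb Cb Dbb Ebb Fb.
Gb up to Ebb is a minor sixth — 8 semitones.

8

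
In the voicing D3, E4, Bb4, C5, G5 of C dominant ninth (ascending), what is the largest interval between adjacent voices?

major 9th

Adjacent intervals: D3→E4 = major ninth; E4→Bb4 = diminished fifth; Bb4→C5 = major second; C5→G5 = perfect fifth.
The largest is D3 to E4, a major ninth (14 semitones).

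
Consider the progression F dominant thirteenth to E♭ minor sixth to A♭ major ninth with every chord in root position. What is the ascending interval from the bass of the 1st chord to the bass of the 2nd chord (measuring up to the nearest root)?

minor seventh

The roots are F and E♭.
F up to E♭ is 10 semitones, a half step narrower than a major seventh, so the interval is minor.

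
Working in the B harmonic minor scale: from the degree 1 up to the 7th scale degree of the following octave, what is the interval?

B harmonic minor: B C♯ D E F♯ G A♯.
Degree 1 = B; 7th degree (up an octave) = A♯.
B up to A♯ spans 14 letter names and 23 semitones — a major fourteenth.

major fourteenth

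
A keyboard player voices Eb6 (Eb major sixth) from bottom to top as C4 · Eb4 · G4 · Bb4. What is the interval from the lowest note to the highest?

minor 7th

The outer voices are C4 and Bb4.
7 letter names make it a seventh; at 10 semitones (a half step narrower than major) the quality is minor.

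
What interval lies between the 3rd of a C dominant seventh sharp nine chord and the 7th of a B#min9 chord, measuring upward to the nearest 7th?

C dominant seventh sharp nine has E as its 3rd, and B#min9 has A# as its 7th.
4 letter names make it a fourth; at 6 semitones (a half step wider than perfect) the quality is augmented.

augmented 4th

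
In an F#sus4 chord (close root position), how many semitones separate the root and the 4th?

5

The chord tones of F#sus4 (F# sus4) are F#-B-C#.
F# to B is a perfect fourth: 5 semitones.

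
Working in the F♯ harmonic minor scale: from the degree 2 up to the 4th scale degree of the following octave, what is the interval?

F♯ harmonic minor: F♯ G♯ A B C♯ D E♯.
The degree 2 is G♯ and the scale degree 4 (up an octave) is B.
From G♯ to B: 15 semitones over a tenth = minor.

minor tenth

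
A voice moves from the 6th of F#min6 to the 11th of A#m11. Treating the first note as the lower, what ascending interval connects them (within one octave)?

The 6th of F#min6 is D#; the 11th of A#m11 is D#.
From D# to D# is 0 semitones, exactly the perfect unison.

perfect unison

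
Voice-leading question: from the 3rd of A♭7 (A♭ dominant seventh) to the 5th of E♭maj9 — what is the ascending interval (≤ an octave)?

minor 7th

A♭7 (A♭ dominant seventh) has C as its 3rd, and E♭maj9 has B♭ as its 5th.
C up to B♭ is 10 semitones, a half step narrower than a major seventh, so the interval is minor.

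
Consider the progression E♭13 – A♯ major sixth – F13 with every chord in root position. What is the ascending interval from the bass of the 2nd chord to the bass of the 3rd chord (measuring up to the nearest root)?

The roots are A♯ and F.
6 letter names make it a sixth; at 7 semitones (a whole step narrower than major) the quality is diminished.

diminished 6th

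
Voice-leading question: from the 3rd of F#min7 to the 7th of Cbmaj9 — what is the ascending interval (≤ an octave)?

minor second

The 3rd of F#min7 is A; the 7th of Cbmaj9 is Bb.
2 letter names make it a second; at 1 semitone (a half step narrower than major) the quality is minor.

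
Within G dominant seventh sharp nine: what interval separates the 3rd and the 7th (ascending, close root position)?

diminished fifth

G7#9: G B D F A♯.
So we need the interval from B up to F.
From B to F: 6 semitones over a fifth = diminished.
That tritone between 3rd and 7th is what gives the dominant seventh its pull toward resolution.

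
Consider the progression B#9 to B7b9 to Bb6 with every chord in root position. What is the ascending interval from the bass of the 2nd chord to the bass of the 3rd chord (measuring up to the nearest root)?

diminished octave

The roots are B and Bb.
B up to Bb is 11 semitones, a half step narrower than a perfect octave, so the interval is diminished.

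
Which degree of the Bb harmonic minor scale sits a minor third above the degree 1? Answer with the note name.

Db

The scale is Bb C Db Eb F Gb A.
The degree 1 is Bb; a minor third above that is Db — scale degree 3.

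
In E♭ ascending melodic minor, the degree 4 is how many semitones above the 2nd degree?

The scale is E♭ F G♭ A♭ B♭ C D.
F up to A♭ is a minor third — 3 semitones.

3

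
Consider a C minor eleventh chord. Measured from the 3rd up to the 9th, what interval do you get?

C minor eleventh: C, E♭, G, B♭, D, F.
So we need the interval from E♭ up to D.
From E♭ to D is 11 semitones, exactly the major seventh.

M7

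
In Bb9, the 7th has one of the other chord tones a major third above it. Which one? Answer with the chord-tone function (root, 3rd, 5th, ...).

9th

The chord tones of Bb9 (Bb dominant ninth) are Bb D F Ab C.
The 7th is Ab. A major third above Ab is C.
C is the chord's 9th.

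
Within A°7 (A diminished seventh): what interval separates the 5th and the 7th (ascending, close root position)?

Spelling the chord: A, C, E♭, G♭.
That puts E♭ below G♭.
E♭ up to G♭ is 3 semitones, a half step narrower than a major third, so the interval is minor.

m3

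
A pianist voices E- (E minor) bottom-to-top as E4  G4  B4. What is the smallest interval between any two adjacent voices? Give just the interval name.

m3

Adjacent intervals: E4→G4 = minor third; G4→B4 = major third.
The smallest is E4 to G4, a minor third (3 semitones).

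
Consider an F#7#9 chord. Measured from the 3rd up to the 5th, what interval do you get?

The chord tones of F#7#9 are F#–A#–C#–E–G##.
The 3rd is A# and the 5th is C#.
From A# to C#: 3 semitones over a third = minor.

minor third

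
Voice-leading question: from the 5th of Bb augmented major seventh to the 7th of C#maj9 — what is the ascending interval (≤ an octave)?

Bb augmented major seventh has F# as its 5th, and C#maj9 has B# as its 7th.
4 letter names make it a fourth; at 6 semitones (a half step wider than perfect) the quality is augmented.

A4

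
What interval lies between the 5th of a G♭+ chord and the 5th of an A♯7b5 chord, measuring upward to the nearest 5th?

The 5th of G♭+ is D; the 5th of A♯7b5 is E.
Counting 2 letters and 2 half steps from D gives a major second.

M2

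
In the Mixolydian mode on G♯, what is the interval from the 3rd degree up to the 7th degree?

The scale runs G♯ A♯ B♯ C♯ D♯ E♯ F♯.
So we need the interval from B♯ up to F♯.
B♯ up to F♯ is 6 semitones, a half step narrower than a perfect fifth, so the interval is diminished.

diminished 5th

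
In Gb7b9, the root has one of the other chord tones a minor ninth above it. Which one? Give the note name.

Abb

Gb dominant seventh flat nine is spelled Gb, Bb, Db, Fb, Abb.
The root is Gb. A minor ninth above Gb is Abb.
Abb is the chord's 9th.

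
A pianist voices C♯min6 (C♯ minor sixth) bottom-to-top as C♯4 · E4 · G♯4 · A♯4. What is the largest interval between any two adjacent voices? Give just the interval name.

Adjacent intervals: C♯4→E4 = minor third; E4→G♯4 = major third; G♯4→A♯4 = major second.
The largest is E4 to G♯4, a major third (4 semitones).

major 3rd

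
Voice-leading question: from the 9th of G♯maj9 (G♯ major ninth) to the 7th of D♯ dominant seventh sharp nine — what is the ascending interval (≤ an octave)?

G♯maj9 (G♯ major ninth) has A♯ as its 9th, and D♯ dominant seventh sharp nine has C♯ as its 7th.
A♯ up to C♯ is 3 semitones, a half step narrower than a major third, so the interval is minor.

minor third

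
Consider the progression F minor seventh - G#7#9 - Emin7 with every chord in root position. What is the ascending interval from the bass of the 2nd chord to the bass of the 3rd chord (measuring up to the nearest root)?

The roots are G# and E.
6 letter names make it a sixth; at 8 semitones (a half step narrower than major) the quality is minor.

minor sixth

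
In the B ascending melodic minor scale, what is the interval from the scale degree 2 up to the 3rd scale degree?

minor second

B melodic minor: B C♯ D E F♯ G♯ A♯.
Scale degree 2 = C♯; scale degree 3 = D.
From C♯ to D: 1 semitone over a second = minor.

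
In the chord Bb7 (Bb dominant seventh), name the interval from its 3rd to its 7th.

diminished 5th

Bb dominant seventh is spelled Bb-D-F-Ab.
That puts D below Ab.
5 letter names make it a fifth; at 6 semitones (a half step narrower than perfect) the quality is diminished.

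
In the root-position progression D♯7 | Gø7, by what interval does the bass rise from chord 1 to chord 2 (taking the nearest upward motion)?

diminished fourth

The roots are D♯ and G.
From D♯ to G: 4 semitones over a fourth = diminished.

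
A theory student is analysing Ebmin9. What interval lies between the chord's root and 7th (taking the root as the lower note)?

m7

Ebm9: Eb–Gb–Bb–Db–F.
Root = Eb; 7th = Db.
7 letter names make it a seventh; at 10 semitones (a half step narrower than major) the quality is minor.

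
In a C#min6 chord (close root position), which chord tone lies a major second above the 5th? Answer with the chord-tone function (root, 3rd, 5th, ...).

The chord tones of C#m6 are C# E G# A#.
The 5th is G#. A major second above G# is A#.
A# is the chord's 6th.

6th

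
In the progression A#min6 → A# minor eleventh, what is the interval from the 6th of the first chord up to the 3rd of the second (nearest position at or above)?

The 6th of A#min6 is F##; the 3rd of A# minor eleventh is C#.
5 letter names make it a fifth; at 6 semitones (a half step narrower than perfect) the quality is diminished.

diminished 5th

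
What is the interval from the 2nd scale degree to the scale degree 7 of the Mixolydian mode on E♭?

E♭ mixolydian: E♭ F G A♭ B♭ C D♭.
The 2nd scale degree is F and the degree 7 is D♭.
From F to D♭: 8 semitones over a sixth = minor.

minor sixth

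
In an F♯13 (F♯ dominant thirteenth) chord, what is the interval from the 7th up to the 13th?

major seventh

F♯13 (F♯ dominant thirteenth): F♯ A♯ C♯ E G♯ D♯.
7th = E; 13th = D♯.
From E to D♯ is 11 semitones, exactly the major seventh.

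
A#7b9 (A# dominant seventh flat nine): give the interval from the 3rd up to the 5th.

A# dominant seventh flat nine is spelled A#–C##–E#–G#–B.
3rd = C##; 5th = E#.
C## up to E# is 3 semitones, a half step narrower than a major third, so the interval is minor.

minor third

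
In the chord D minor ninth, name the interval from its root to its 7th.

minor seventh

D minor ninth: D–F–A–C–E.
Root = D; 7th = C.
7 letter names make it a seventh; at 10 semitones (a half step narrower than major) the quality is minor.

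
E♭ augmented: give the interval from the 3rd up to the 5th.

E♭aug: E♭, G, B.
The 3rd is G and the 5th is B.
G up to B spans 3 letter names and 4 semitones — a major third.

M3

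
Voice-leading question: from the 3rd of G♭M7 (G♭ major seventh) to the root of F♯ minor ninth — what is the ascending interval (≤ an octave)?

The 3rd of G♭M7 (G♭ major seventh) is B♭; the root of F♯ minor ninth is F♯.
5 letter names make it a fifth; at 8 semitones (a half step wider than perfect) the quality is augmented.

augmented 5th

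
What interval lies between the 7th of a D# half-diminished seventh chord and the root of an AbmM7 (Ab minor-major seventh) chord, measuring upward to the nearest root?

diminished sixth

D# half-diminished seventh has C# as its 7th, and AbmM7 (Ab minor-major seventh) has Ab as its root.
C# up to Ab is 7 semitones, a whole step narrower than a major sixth, so the interval is diminished.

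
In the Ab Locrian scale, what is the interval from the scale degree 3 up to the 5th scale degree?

Spelling the Ab Locrian scale: Ab Bbb Cb Db Ebb Fb Gb.
So we need the interval from Cb up to Ebb.
Cb up to Ebb is 3 semitones, a half step narrower than a major third, so the interval is minor.

minor third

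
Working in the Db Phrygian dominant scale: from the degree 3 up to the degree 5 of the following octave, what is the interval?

The scale runs Db Ebb F Gb Ab Bbb Cb.
The degree 3 is F and the scale degree 5 (up an octave) is Ab.
From F to Ab: 15 semitones over a tenth = minor.

minor 10th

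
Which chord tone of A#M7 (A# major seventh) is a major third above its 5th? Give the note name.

G##

A#Δ7: A#-C##-E#-G##.
The 5th is E#. A major third above E# is G##.
G## is the chord's 7th.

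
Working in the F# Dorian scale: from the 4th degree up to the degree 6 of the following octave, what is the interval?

M10

Spelling the F# Dorian scale: F# G# A B C# D# E.
The 4th degree is B and the scale degree 6 (up an octave) is D#.
B up to D# spans 10 letter names and 16 semitones — a major tenth.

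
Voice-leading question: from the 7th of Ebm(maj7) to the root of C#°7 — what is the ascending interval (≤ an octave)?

major 7th

Ebm(maj7) has D as its 7th, and C#°7 has C# as its root.
Counting 7 letters and 11 half steps from D gives a major seventh.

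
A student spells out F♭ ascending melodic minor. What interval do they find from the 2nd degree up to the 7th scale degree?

F♭ melodic minor: F♭ G♭ A𝄫 B𝄫 C♭ D♭ E♭.
The 2nd degree is G♭ and the degree 7 is E♭.
From G♭ to E♭ is 9 semitones, exactly the major sixth.

major sixth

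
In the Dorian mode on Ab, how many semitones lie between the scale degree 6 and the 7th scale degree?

1

The scale is Ab Bb Cb Db Eb F Gb.
F up to Gb is a minor second — 1 semitone.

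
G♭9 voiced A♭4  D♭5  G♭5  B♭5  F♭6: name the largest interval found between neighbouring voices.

Adjacent intervals: A♭4→D♭5 = perfect fourth; D♭5→G♭5 = perfect fourth; G♭5→B♭5 = major third; B♭5→F♭6 = diminished fifth.
The largest is B♭5 to F♭6, a diminished fifth (6 semitones).

d5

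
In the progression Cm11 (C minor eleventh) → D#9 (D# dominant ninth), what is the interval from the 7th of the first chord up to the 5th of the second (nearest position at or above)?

Cm11 (C minor eleventh) has Bb as its 7th, and D#9 (D# dominant ninth) has A# as its 5th.
From Bb to A#: 12 semitones over a seventh = augmented.

augmented seventh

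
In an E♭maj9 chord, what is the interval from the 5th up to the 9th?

E♭maj9 is spelled E♭-G-B♭-D-F.
5th = B♭; 9th = F.
B♭ up to F spans 5 letter names and 7 semitones — a perfect fifth.

perfect 5th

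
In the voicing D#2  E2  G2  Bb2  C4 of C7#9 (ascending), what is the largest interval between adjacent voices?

Adjacent intervals: D#2→E2 = minor second; E2→G2 = minor third; G2→Bb2 = minor third; Bb2→C4 = major ninth.
The largest is Bb2 to C4, a major ninth (14 semitones).

major 9th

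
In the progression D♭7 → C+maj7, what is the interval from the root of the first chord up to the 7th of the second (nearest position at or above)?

The root of D♭7 is D♭; the 7th of C+maj7 is B.
From D♭ to B: 10 semitones over a sixth = augmented.

A6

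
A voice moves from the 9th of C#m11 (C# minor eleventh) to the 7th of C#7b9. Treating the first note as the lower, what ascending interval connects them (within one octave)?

minor sixth

C#m11 (C# minor eleventh) has D# as its 9th, and C#7b9 has B as its 7th.
6 letter names make it a sixth; at 8 semitones (a half step narrower than major) the quality is minor.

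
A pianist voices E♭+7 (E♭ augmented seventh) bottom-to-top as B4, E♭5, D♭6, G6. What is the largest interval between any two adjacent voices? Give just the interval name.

minor seventh

Adjacent intervals: B4→E♭5 = diminished fourth; E♭5→D♭6 = minor seventh; D♭6→G6 = augmented fourth.
The largest is E♭5 to D♭6, a minor seventh (10 semitones).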